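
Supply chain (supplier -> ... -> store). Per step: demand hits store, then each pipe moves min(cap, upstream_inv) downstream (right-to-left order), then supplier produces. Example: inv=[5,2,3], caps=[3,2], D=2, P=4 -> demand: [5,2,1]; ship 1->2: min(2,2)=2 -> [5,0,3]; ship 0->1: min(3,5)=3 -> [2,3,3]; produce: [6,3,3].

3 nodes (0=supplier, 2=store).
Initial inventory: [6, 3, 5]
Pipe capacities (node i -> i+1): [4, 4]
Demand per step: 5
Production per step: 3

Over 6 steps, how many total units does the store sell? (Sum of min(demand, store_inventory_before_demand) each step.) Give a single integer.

Step 1: sold=5 (running total=5) -> [5 4 3]
Step 2: sold=3 (running total=8) -> [4 4 4]
Step 3: sold=4 (running total=12) -> [3 4 4]
Step 4: sold=4 (running total=16) -> [3 3 4]
Step 5: sold=4 (running total=20) -> [3 3 3]
Step 6: sold=3 (running total=23) -> [3 3 3]

Answer: 23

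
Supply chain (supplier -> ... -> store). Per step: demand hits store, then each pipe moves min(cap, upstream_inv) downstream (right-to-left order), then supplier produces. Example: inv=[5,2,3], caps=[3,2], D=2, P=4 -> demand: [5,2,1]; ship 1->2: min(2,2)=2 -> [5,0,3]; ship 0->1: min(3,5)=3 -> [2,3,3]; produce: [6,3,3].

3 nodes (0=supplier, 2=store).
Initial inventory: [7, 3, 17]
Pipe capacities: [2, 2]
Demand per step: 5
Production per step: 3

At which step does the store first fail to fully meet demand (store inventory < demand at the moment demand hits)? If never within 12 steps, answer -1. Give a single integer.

Step 1: demand=5,sold=5 ship[1->2]=2 ship[0->1]=2 prod=3 -> [8 3 14]
Step 2: demand=5,sold=5 ship[1->2]=2 ship[0->1]=2 prod=3 -> [9 3 11]
Step 3: demand=5,sold=5 ship[1->2]=2 ship[0->1]=2 prod=3 -> [10 3 8]
Step 4: demand=5,sold=5 ship[1->2]=2 ship[0->1]=2 prod=3 -> [11 3 5]
Step 5: demand=5,sold=5 ship[1->2]=2 ship[0->1]=2 prod=3 -> [12 3 2]
Step 6: demand=5,sold=2 ship[1->2]=2 ship[0->1]=2 prod=3 -> [13 3 2]
Step 7: demand=5,sold=2 ship[1->2]=2 ship[0->1]=2 prod=3 -> [14 3 2]
Step 8: demand=5,sold=2 ship[1->2]=2 ship[0->1]=2 prod=3 -> [15 3 2]
Step 9: demand=5,sold=2 ship[1->2]=2 ship[0->1]=2 prod=3 -> [16 3 2]
Step 10: demand=5,sold=2 ship[1->2]=2 ship[0->1]=2 prod=3 -> [17 3 2]
Step 11: demand=5,sold=2 ship[1->2]=2 ship[0->1]=2 prod=3 -> [18 3 2]
Step 12: demand=5,sold=2 ship[1->2]=2 ship[0->1]=2 prod=3 -> [19 3 2]
First stockout at step 6

6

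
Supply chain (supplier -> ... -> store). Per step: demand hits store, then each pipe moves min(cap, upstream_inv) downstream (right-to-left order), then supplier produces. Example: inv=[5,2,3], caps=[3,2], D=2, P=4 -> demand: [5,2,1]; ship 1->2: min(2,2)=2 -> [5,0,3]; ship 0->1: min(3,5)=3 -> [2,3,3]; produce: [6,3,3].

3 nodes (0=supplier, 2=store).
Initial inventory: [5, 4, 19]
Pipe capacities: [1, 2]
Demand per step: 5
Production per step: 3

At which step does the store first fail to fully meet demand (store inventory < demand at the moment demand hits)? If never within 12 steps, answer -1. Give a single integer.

Step 1: demand=5,sold=5 ship[1->2]=2 ship[0->1]=1 prod=3 -> [7 3 16]
Step 2: demand=5,sold=5 ship[1->2]=2 ship[0->1]=1 prod=3 -> [9 2 13]
Step 3: demand=5,sold=5 ship[1->2]=2 ship[0->1]=1 prod=3 -> [11 1 10]
Step 4: demand=5,sold=5 ship[1->2]=1 ship[0->1]=1 prod=3 -> [13 1 6]
Step 5: demand=5,sold=5 ship[1->2]=1 ship[0->1]=1 prod=3 -> [15 1 2]
Step 6: demand=5,sold=2 ship[1->2]=1 ship[0->1]=1 prod=3 -> [17 1 1]
Step 7: demand=5,sold=1 ship[1->2]=1 ship[0->1]=1 prod=3 -> [19 1 1]
Step 8: demand=5,sold=1 ship[1->2]=1 ship[0->1]=1 prod=3 -> [21 1 1]
Step 9: demand=5,sold=1 ship[1->2]=1 ship[0->1]=1 prod=3 -> [23 1 1]
Step 10: demand=5,sold=1 ship[1->2]=1 ship[0->1]=1 prod=3 -> [25 1 1]
Step 11: demand=5,sold=1 ship[1->2]=1 ship[0->1]=1 prod=3 -> [27 1 1]
Step 12: demand=5,sold=1 ship[1->2]=1 ship[0->1]=1 prod=3 -> [29 1 1]
First stockout at step 6

6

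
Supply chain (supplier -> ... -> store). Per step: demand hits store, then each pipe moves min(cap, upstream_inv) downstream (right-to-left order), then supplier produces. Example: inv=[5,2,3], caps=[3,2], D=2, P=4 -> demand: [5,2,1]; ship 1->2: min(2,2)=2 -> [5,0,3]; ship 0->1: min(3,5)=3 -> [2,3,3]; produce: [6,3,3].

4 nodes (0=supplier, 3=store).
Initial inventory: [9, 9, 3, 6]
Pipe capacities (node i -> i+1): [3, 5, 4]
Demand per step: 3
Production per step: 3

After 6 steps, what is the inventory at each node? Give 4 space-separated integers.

Step 1: demand=3,sold=3 ship[2->3]=3 ship[1->2]=5 ship[0->1]=3 prod=3 -> inv=[9 7 5 6]
Step 2: demand=3,sold=3 ship[2->3]=4 ship[1->2]=5 ship[0->1]=3 prod=3 -> inv=[9 5 6 7]
Step 3: demand=3,sold=3 ship[2->3]=4 ship[1->2]=5 ship[0->1]=3 prod=3 -> inv=[9 3 7 8]
Step 4: demand=3,sold=3 ship[2->3]=4 ship[1->2]=3 ship[0->1]=3 prod=3 -> inv=[9 3 6 9]
Step 5: demand=3,sold=3 ship[2->3]=4 ship[1->2]=3 ship[0->1]=3 prod=3 -> inv=[9 3 5 10]
Step 6: demand=3,sold=3 ship[2->3]=4 ship[1->2]=3 ship[0->1]=3 prod=3 -> inv=[9 3 4 11]

9 3 4 11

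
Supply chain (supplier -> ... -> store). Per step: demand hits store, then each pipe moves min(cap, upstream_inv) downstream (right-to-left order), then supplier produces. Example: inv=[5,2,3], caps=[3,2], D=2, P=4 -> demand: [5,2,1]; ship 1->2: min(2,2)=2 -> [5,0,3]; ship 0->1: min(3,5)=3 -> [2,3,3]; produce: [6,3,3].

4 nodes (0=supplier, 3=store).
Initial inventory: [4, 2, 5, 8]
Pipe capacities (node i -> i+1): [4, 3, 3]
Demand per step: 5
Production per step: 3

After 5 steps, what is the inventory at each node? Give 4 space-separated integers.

Step 1: demand=5,sold=5 ship[2->3]=3 ship[1->2]=2 ship[0->1]=4 prod=3 -> inv=[3 4 4 6]
Step 2: demand=5,sold=5 ship[2->3]=3 ship[1->2]=3 ship[0->1]=3 prod=3 -> inv=[3 4 4 4]
Step 3: demand=5,sold=4 ship[2->3]=3 ship[1->2]=3 ship[0->1]=3 prod=3 -> inv=[3 4 4 3]
Step 4: demand=5,sold=3 ship[2->3]=3 ship[1->2]=3 ship[0->1]=3 prod=3 -> inv=[3 4 4 3]
Step 5: demand=5,sold=3 ship[2->3]=3 ship[1->2]=3 ship[0->1]=3 prod=3 -> inv=[3 4 4 3]

3 4 4 3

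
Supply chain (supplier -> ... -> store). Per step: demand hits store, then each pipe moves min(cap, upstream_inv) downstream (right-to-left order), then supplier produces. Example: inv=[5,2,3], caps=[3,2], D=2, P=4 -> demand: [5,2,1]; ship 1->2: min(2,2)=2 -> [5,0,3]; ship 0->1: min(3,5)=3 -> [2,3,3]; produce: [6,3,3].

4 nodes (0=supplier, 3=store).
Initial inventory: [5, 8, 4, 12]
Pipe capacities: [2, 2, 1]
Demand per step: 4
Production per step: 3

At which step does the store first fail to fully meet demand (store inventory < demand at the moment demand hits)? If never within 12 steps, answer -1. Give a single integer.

Step 1: demand=4,sold=4 ship[2->3]=1 ship[1->2]=2 ship[0->1]=2 prod=3 -> [6 8 5 9]
Step 2: demand=4,sold=4 ship[2->3]=1 ship[1->2]=2 ship[0->1]=2 prod=3 -> [7 8 6 6]
Step 3: demand=4,sold=4 ship[2->3]=1 ship[1->2]=2 ship[0->1]=2 prod=3 -> [8 8 7 3]
Step 4: demand=4,sold=3 ship[2->3]=1 ship[1->2]=2 ship[0->1]=2 prod=3 -> [9 8 8 1]
Step 5: demand=4,sold=1 ship[2->3]=1 ship[1->2]=2 ship[0->1]=2 prod=3 -> [10 8 9 1]
Step 6: demand=4,sold=1 ship[2->3]=1 ship[1->2]=2 ship[0->1]=2 prod=3 -> [11 8 10 1]
Step 7: demand=4,sold=1 ship[2->3]=1 ship[1->2]=2 ship[0->1]=2 prod=3 -> [12 8 11 1]
Step 8: demand=4,sold=1 ship[2->3]=1 ship[1->2]=2 ship[0->1]=2 prod=3 -> [13 8 12 1]
Step 9: demand=4,sold=1 ship[2->3]=1 ship[1->2]=2 ship[0->1]=2 prod=3 -> [14 8 13 1]
Step 10: demand=4,sold=1 ship[2->3]=1 ship[1->2]=2 ship[0->1]=2 prod=3 -> [15 8 14 1]
Step 11: demand=4,sold=1 ship[2->3]=1 ship[1->2]=2 ship[0->1]=2 prod=3 -> [16 8 15 1]
Step 12: demand=4,sold=1 ship[2->3]=1 ship[1->2]=2 ship[0->1]=2 prod=3 -> [17 8 16 1]
First stockout at step 4

4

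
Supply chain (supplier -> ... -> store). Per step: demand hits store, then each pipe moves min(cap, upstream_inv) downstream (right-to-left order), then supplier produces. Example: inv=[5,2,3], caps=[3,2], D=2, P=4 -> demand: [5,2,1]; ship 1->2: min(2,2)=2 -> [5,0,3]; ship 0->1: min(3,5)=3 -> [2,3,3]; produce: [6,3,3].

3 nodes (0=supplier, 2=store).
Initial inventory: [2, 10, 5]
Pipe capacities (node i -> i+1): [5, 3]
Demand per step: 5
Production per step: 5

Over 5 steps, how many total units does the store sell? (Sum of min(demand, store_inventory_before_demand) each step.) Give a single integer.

Step 1: sold=5 (running total=5) -> [5 9 3]
Step 2: sold=3 (running total=8) -> [5 11 3]
Step 3: sold=3 (running total=11) -> [5 13 3]
Step 4: sold=3 (running total=14) -> [5 15 3]
Step 5: sold=3 (running total=17) -> [5 17 3]

Answer: 17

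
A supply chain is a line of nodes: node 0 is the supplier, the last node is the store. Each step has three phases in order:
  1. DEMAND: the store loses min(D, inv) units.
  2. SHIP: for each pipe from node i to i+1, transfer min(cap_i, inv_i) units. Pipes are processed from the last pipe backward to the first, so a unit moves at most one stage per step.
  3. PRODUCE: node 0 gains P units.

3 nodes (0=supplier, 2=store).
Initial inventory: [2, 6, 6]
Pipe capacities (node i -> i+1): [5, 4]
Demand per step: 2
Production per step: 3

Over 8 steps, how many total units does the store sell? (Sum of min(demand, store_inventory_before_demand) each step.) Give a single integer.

Answer: 16

Derivation:
Step 1: sold=2 (running total=2) -> [3 4 8]
Step 2: sold=2 (running total=4) -> [3 3 10]
Step 3: sold=2 (running total=6) -> [3 3 11]
Step 4: sold=2 (running total=8) -> [3 3 12]
Step 5: sold=2 (running total=10) -> [3 3 13]
Step 6: sold=2 (running total=12) -> [3 3 14]
Step 7: sold=2 (running total=14) -> [3 3 15]
Step 8: sold=2 (running total=16) -> [3 3 16]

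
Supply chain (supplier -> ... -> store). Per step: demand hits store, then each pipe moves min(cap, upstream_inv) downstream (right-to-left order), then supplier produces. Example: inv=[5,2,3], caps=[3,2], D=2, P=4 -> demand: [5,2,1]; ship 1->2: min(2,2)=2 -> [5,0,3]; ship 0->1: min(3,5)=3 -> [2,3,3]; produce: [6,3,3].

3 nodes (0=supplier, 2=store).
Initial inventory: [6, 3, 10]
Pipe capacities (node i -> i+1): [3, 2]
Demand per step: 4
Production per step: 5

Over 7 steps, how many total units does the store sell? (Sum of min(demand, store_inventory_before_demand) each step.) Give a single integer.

Step 1: sold=4 (running total=4) -> [8 4 8]
Step 2: sold=4 (running total=8) -> [10 5 6]
Step 3: sold=4 (running total=12) -> [12 6 4]
Step 4: sold=4 (running total=16) -> [14 7 2]
Step 5: sold=2 (running total=18) -> [16 8 2]
Step 6: sold=2 (running total=20) -> [18 9 2]
Step 7: sold=2 (running total=22) -> [20 10 2]

Answer: 22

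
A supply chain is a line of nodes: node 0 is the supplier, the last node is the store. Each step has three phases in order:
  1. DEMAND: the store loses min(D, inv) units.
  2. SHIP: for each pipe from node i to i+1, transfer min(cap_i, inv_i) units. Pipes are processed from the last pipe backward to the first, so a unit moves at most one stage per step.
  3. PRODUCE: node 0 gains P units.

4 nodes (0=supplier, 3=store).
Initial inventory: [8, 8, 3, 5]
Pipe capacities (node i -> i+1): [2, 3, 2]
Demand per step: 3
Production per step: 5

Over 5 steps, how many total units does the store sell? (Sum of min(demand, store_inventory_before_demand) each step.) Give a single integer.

Answer: 13

Derivation:
Step 1: sold=3 (running total=3) -> [11 7 4 4]
Step 2: sold=3 (running total=6) -> [14 6 5 3]
Step 3: sold=3 (running total=9) -> [17 5 6 2]
Step 4: sold=2 (running total=11) -> [20 4 7 2]
Step 5: sold=2 (running total=13) -> [23 3 8 2]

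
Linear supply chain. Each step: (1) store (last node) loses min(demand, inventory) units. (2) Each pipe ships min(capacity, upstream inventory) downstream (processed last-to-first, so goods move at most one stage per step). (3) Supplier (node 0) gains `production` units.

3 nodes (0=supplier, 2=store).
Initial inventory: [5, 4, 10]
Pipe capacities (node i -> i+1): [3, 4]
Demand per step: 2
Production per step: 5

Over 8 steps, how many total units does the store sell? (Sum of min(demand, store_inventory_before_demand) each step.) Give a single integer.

Answer: 16

Derivation:
Step 1: sold=2 (running total=2) -> [7 3 12]
Step 2: sold=2 (running total=4) -> [9 3 13]
Step 3: sold=2 (running total=6) -> [11 3 14]
Step 4: sold=2 (running total=8) -> [13 3 15]
Step 5: sold=2 (running total=10) -> [15 3 16]
Step 6: sold=2 (running total=12) -> [17 3 17]
Step 7: sold=2 (running total=14) -> [19 3 18]
Step 8: sold=2 (running total=16) -> [21 3 19]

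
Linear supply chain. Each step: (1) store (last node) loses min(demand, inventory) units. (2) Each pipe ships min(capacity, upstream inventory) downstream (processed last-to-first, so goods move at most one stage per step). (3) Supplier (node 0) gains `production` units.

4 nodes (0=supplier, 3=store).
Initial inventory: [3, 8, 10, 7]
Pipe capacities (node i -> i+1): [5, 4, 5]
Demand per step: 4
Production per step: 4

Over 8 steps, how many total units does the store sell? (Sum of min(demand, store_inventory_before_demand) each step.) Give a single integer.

Answer: 32

Derivation:
Step 1: sold=4 (running total=4) -> [4 7 9 8]
Step 2: sold=4 (running total=8) -> [4 7 8 9]
Step 3: sold=4 (running total=12) -> [4 7 7 10]
Step 4: sold=4 (running total=16) -> [4 7 6 11]
Step 5: sold=4 (running total=20) -> [4 7 5 12]
Step 6: sold=4 (running total=24) -> [4 7 4 13]
Step 7: sold=4 (running total=28) -> [4 7 4 13]
Step 8: sold=4 (running total=32) -> [4 7 4 13]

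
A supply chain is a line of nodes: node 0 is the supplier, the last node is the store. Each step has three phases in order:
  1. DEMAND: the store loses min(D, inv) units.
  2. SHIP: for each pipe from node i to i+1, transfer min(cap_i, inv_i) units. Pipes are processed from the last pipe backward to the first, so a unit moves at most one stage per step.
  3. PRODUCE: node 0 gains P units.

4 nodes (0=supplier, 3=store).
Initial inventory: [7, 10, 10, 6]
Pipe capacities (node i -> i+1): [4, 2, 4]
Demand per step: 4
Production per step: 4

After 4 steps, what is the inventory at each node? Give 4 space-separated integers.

Step 1: demand=4,sold=4 ship[2->3]=4 ship[1->2]=2 ship[0->1]=4 prod=4 -> inv=[7 12 8 6]
Step 2: demand=4,sold=4 ship[2->3]=4 ship[1->2]=2 ship[0->1]=4 prod=4 -> inv=[7 14 6 6]
Step 3: demand=4,sold=4 ship[2->3]=4 ship[1->2]=2 ship[0->1]=4 prod=4 -> inv=[7 16 4 6]
Step 4: demand=4,sold=4 ship[2->3]=4 ship[1->2]=2 ship[0->1]=4 prod=4 -> inv=[7 18 2 6]

7 18 2 6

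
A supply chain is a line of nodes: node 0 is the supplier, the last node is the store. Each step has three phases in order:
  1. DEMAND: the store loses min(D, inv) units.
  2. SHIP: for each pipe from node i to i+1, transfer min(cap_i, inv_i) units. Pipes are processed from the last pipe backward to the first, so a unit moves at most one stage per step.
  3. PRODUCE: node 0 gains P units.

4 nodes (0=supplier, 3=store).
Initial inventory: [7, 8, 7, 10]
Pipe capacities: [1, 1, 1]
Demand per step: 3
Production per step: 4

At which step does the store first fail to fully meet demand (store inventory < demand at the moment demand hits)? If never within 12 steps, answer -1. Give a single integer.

Step 1: demand=3,sold=3 ship[2->3]=1 ship[1->2]=1 ship[0->1]=1 prod=4 -> [10 8 7 8]
Step 2: demand=3,sold=3 ship[2->3]=1 ship[1->2]=1 ship[0->1]=1 prod=4 -> [13 8 7 6]
Step 3: demand=3,sold=3 ship[2->3]=1 ship[1->2]=1 ship[0->1]=1 prod=4 -> [16 8 7 4]
Step 4: demand=3,sold=3 ship[2->3]=1 ship[1->2]=1 ship[0->1]=1 prod=4 -> [19 8 7 2]
Step 5: demand=3,sold=2 ship[2->3]=1 ship[1->2]=1 ship[0->1]=1 prod=4 -> [22 8 7 1]
Step 6: demand=3,sold=1 ship[2->3]=1 ship[1->2]=1 ship[0->1]=1 prod=4 -> [25 8 7 1]
Step 7: demand=3,sold=1 ship[2->3]=1 ship[1->2]=1 ship[0->1]=1 prod=4 -> [28 8 7 1]
Step 8: demand=3,sold=1 ship[2->3]=1 ship[1->2]=1 ship[0->1]=1 prod=4 -> [31 8 7 1]
Step 9: demand=3,sold=1 ship[2->3]=1 ship[1->2]=1 ship[0->1]=1 prod=4 -> [34 8 7 1]
Step 10: demand=3,sold=1 ship[2->3]=1 ship[1->2]=1 ship[0->1]=1 prod=4 -> [37 8 7 1]
Step 11: demand=3,sold=1 ship[2->3]=1 ship[1->2]=1 ship[0->1]=1 prod=4 -> [40 8 7 1]
Step 12: demand=3,sold=1 ship[2->3]=1 ship[1->2]=1 ship[0->1]=1 prod=4 -> [43 8 7 1]
First stockout at step 5

5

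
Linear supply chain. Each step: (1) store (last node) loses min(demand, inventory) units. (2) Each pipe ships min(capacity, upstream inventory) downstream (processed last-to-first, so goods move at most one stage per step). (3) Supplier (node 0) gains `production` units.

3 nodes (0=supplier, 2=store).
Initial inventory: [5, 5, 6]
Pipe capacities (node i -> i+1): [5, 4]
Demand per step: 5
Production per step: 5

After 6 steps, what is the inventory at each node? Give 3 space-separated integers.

Step 1: demand=5,sold=5 ship[1->2]=4 ship[0->1]=5 prod=5 -> inv=[5 6 5]
Step 2: demand=5,sold=5 ship[1->2]=4 ship[0->1]=5 prod=5 -> inv=[5 7 4]
Step 3: demand=5,sold=4 ship[1->2]=4 ship[0->1]=5 prod=5 -> inv=[5 8 4]
Step 4: demand=5,sold=4 ship[1->2]=4 ship[0->1]=5 prod=5 -> inv=[5 9 4]
Step 5: demand=5,sold=4 ship[1->2]=4 ship[0->1]=5 prod=5 -> inv=[5 10 4]
Step 6: demand=5,sold=4 ship[1->2]=4 ship[0->1]=5 prod=5 -> inv=[5 11 4]

5 11 4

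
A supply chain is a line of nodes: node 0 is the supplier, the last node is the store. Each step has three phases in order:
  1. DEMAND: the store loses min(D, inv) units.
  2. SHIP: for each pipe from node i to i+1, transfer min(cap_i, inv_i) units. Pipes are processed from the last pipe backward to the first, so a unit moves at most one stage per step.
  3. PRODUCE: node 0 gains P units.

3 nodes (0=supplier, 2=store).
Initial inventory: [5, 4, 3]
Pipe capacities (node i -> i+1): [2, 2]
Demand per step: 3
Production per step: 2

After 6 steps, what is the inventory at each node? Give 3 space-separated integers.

Step 1: demand=3,sold=3 ship[1->2]=2 ship[0->1]=2 prod=2 -> inv=[5 4 2]
Step 2: demand=3,sold=2 ship[1->2]=2 ship[0->1]=2 prod=2 -> inv=[5 4 2]
Step 3: demand=3,sold=2 ship[1->2]=2 ship[0->1]=2 prod=2 -> inv=[5 4 2]
Step 4: demand=3,sold=2 ship[1->2]=2 ship[0->1]=2 prod=2 -> inv=[5 4 2]
Step 5: demand=3,sold=2 ship[1->2]=2 ship[0->1]=2 prod=2 -> inv=[5 4 2]
Step 6: demand=3,sold=2 ship[1->2]=2 ship[0->1]=2 prod=2 -> inv=[5 4 2]

5 4 2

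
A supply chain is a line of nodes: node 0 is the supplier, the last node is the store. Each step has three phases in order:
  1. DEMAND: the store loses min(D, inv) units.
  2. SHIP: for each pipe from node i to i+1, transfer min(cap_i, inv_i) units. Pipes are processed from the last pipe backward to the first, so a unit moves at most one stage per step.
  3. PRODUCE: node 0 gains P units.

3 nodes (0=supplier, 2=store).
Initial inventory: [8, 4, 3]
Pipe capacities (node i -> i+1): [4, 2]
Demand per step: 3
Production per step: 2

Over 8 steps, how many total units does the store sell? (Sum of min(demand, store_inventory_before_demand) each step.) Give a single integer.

Step 1: sold=3 (running total=3) -> [6 6 2]
Step 2: sold=2 (running total=5) -> [4 8 2]
Step 3: sold=2 (running total=7) -> [2 10 2]
Step 4: sold=2 (running total=9) -> [2 10 2]
Step 5: sold=2 (running total=11) -> [2 10 2]
Step 6: sold=2 (running total=13) -> [2 10 2]
Step 7: sold=2 (running total=15) -> [2 10 2]
Step 8: sold=2 (running total=17) -> [2 10 2]

Answer: 17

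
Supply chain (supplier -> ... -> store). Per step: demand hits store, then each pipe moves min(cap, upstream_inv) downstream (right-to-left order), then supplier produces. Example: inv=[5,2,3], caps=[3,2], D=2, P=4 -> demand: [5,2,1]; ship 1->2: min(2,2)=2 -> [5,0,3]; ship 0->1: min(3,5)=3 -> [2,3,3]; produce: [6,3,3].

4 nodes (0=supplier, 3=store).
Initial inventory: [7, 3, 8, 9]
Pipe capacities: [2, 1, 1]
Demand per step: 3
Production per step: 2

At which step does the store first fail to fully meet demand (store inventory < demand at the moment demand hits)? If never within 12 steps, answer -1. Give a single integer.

Step 1: demand=3,sold=3 ship[2->3]=1 ship[1->2]=1 ship[0->1]=2 prod=2 -> [7 4 8 7]
Step 2: demand=3,sold=3 ship[2->3]=1 ship[1->2]=1 ship[0->1]=2 prod=2 -> [7 5 8 5]
Step 3: demand=3,sold=3 ship[2->3]=1 ship[1->2]=1 ship[0->1]=2 prod=2 -> [7 6 8 3]
Step 4: demand=3,sold=3 ship[2->3]=1 ship[1->2]=1 ship[0->1]=2 prod=2 -> [7 7 8 1]
Step 5: demand=3,sold=1 ship[2->3]=1 ship[1->2]=1 ship[0->1]=2 prod=2 -> [7 8 8 1]
Step 6: demand=3,sold=1 ship[2->3]=1 ship[1->2]=1 ship[0->1]=2 prod=2 -> [7 9 8 1]
Step 7: demand=3,sold=1 ship[2->3]=1 ship[1->2]=1 ship[0->1]=2 prod=2 -> [7 10 8 1]
Step 8: demand=3,sold=1 ship[2->3]=1 ship[1->2]=1 ship[0->1]=2 prod=2 -> [7 11 8 1]
Step 9: demand=3,sold=1 ship[2->3]=1 ship[1->2]=1 ship[0->1]=2 prod=2 -> [7 12 8 1]
Step 10: demand=3,sold=1 ship[2->3]=1 ship[1->2]=1 ship[0->1]=2 prod=2 -> [7 13 8 1]
Step 11: demand=3,sold=1 ship[2->3]=1 ship[1->2]=1 ship[0->1]=2 prod=2 -> [7 14 8 1]
Step 12: demand=3,sold=1 ship[2->3]=1 ship[1->2]=1 ship[0->1]=2 prod=2 -> [7 15 8 1]
First stockout at step 5

5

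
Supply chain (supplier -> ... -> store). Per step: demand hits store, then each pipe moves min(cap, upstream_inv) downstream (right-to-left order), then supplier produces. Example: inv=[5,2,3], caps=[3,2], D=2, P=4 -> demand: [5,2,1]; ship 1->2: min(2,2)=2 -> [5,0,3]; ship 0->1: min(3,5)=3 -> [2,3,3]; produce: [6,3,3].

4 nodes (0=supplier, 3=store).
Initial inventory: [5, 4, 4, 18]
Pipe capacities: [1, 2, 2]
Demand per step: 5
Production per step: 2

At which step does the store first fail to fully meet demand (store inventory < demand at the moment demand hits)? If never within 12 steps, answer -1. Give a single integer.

Step 1: demand=5,sold=5 ship[2->3]=2 ship[1->2]=2 ship[0->1]=1 prod=2 -> [6 3 4 15]
Step 2: demand=5,sold=5 ship[2->3]=2 ship[1->2]=2 ship[0->1]=1 prod=2 -> [7 2 4 12]
Step 3: demand=5,sold=5 ship[2->3]=2 ship[1->2]=2 ship[0->1]=1 prod=2 -> [8 1 4 9]
Step 4: demand=5,sold=5 ship[2->3]=2 ship[1->2]=1 ship[0->1]=1 prod=2 -> [9 1 3 6]
Step 5: demand=5,sold=5 ship[2->3]=2 ship[1->2]=1 ship[0->1]=1 prod=2 -> [10 1 2 3]
Step 6: demand=5,sold=3 ship[2->3]=2 ship[1->2]=1 ship[0->1]=1 prod=2 -> [11 1 1 2]
Step 7: demand=5,sold=2 ship[2->3]=1 ship[1->2]=1 ship[0->1]=1 prod=2 -> [12 1 1 1]
Step 8: demand=5,sold=1 ship[2->3]=1 ship[1->2]=1 ship[0->1]=1 prod=2 -> [13 1 1 1]
Step 9: demand=5,sold=1 ship[2->3]=1 ship[1->2]=1 ship[0->1]=1 prod=2 -> [14 1 1 1]
Step 10: demand=5,sold=1 ship[2->3]=1 ship[1->2]=1 ship[0->1]=1 prod=2 -> [15 1 1 1]
Step 11: demand=5,sold=1 ship[2->3]=1 ship[1->2]=1 ship[0->1]=1 prod=2 -> [16 1 1 1]
Step 12: demand=5,sold=1 ship[2->3]=1 ship[1->2]=1 ship[0->1]=1 prod=2 -> [17 1 1 1]
First stockout at step 6

6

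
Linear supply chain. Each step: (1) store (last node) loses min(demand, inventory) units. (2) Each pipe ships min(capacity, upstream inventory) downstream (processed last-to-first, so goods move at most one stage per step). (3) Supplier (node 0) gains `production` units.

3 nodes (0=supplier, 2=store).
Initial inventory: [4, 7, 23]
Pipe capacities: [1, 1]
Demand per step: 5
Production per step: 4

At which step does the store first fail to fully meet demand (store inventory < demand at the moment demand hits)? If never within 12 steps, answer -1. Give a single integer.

Step 1: demand=5,sold=5 ship[1->2]=1 ship[0->1]=1 prod=4 -> [7 7 19]
Step 2: demand=5,sold=5 ship[1->2]=1 ship[0->1]=1 prod=4 -> [10 7 15]
Step 3: demand=5,sold=5 ship[1->2]=1 ship[0->1]=1 prod=4 -> [13 7 11]
Step 4: demand=5,sold=5 ship[1->2]=1 ship[0->1]=1 prod=4 -> [16 7 7]
Step 5: demand=5,sold=5 ship[1->2]=1 ship[0->1]=1 prod=4 -> [19 7 3]
Step 6: demand=5,sold=3 ship[1->2]=1 ship[0->1]=1 prod=4 -> [22 7 1]
Step 7: demand=5,sold=1 ship[1->2]=1 ship[0->1]=1 prod=4 -> [25 7 1]
Step 8: demand=5,sold=1 ship[1->2]=1 ship[0->1]=1 prod=4 -> [28 7 1]
Step 9: demand=5,sold=1 ship[1->2]=1 ship[0->1]=1 prod=4 -> [31 7 1]
Step 10: demand=5,sold=1 ship[1->2]=1 ship[0->1]=1 prod=4 -> [34 7 1]
Step 11: demand=5,sold=1 ship[1->2]=1 ship[0->1]=1 prod=4 -> [37 7 1]
Step 12: demand=5,sold=1 ship[1->2]=1 ship[0->1]=1 prod=4 -> [40 7 1]
First stockout at step 6

6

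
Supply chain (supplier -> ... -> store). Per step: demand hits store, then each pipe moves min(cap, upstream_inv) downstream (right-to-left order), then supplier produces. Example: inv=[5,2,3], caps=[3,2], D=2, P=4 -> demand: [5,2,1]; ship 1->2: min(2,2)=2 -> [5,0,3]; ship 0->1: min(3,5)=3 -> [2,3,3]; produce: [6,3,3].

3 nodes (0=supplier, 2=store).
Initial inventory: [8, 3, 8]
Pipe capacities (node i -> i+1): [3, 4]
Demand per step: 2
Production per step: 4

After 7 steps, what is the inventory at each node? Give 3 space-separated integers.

Step 1: demand=2,sold=2 ship[1->2]=3 ship[0->1]=3 prod=4 -> inv=[9 3 9]
Step 2: demand=2,sold=2 ship[1->2]=3 ship[0->1]=3 prod=4 -> inv=[10 3 10]
Step 3: demand=2,sold=2 ship[1->2]=3 ship[0->1]=3 prod=4 -> inv=[11 3 11]
Step 4: demand=2,sold=2 ship[1->2]=3 ship[0->1]=3 prod=4 -> inv=[12 3 12]
Step 5: demand=2,sold=2 ship[1->2]=3 ship[0->1]=3 prod=4 -> inv=[13 3 13]
Step 6: demand=2,sold=2 ship[1->2]=3 ship[0->1]=3 prod=4 -> inv=[14 3 14]
Step 7: demand=2,sold=2 ship[1->2]=3 ship[0->1]=3 prod=4 -> inv=[15 3 15]

15 3 15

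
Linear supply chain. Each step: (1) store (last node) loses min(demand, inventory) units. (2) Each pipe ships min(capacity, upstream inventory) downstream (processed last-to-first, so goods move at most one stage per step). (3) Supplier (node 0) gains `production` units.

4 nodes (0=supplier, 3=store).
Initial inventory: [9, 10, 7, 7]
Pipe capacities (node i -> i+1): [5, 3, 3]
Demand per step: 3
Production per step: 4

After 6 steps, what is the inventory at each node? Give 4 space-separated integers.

Step 1: demand=3,sold=3 ship[2->3]=3 ship[1->2]=3 ship[0->1]=5 prod=4 -> inv=[8 12 7 7]
Step 2: demand=3,sold=3 ship[2->3]=3 ship[1->2]=3 ship[0->1]=5 prod=4 -> inv=[7 14 7 7]
Step 3: demand=3,sold=3 ship[2->3]=3 ship[1->2]=3 ship[0->1]=5 prod=4 -> inv=[6 16 7 7]
Step 4: demand=3,sold=3 ship[2->3]=3 ship[1->2]=3 ship[0->1]=5 prod=4 -> inv=[5 18 7 7]
Step 5: demand=3,sold=3 ship[2->3]=3 ship[1->2]=3 ship[0->1]=5 prod=4 -> inv=[4 20 7 7]
Step 6: demand=3,sold=3 ship[2->3]=3 ship[1->2]=3 ship[0->1]=4 prod=4 -> inv=[4 21 7 7]

4 21 7 7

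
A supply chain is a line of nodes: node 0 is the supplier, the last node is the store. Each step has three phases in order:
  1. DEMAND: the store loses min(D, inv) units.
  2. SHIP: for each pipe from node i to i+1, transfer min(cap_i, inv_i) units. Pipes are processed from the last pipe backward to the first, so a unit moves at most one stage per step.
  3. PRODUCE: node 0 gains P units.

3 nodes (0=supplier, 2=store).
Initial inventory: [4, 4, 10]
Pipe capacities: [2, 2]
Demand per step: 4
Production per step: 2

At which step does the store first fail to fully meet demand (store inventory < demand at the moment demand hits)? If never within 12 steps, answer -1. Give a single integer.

Step 1: demand=4,sold=4 ship[1->2]=2 ship[0->1]=2 prod=2 -> [4 4 8]
Step 2: demand=4,sold=4 ship[1->2]=2 ship[0->1]=2 prod=2 -> [4 4 6]
Step 3: demand=4,sold=4 ship[1->2]=2 ship[0->1]=2 prod=2 -> [4 4 4]
Step 4: demand=4,sold=4 ship[1->2]=2 ship[0->1]=2 prod=2 -> [4 4 2]
Step 5: demand=4,sold=2 ship[1->2]=2 ship[0->1]=2 prod=2 -> [4 4 2]
Step 6: demand=4,sold=2 ship[1->2]=2 ship[0->1]=2 prod=2 -> [4 4 2]
Step 7: demand=4,sold=2 ship[1->2]=2 ship[0->1]=2 prod=2 -> [4 4 2]
Step 8: demand=4,sold=2 ship[1->2]=2 ship[0->1]=2 prod=2 -> [4 4 2]
Step 9: demand=4,sold=2 ship[1->2]=2 ship[0->1]=2 prod=2 -> [4 4 2]
Step 10: demand=4,sold=2 ship[1->2]=2 ship[0->1]=2 prod=2 -> [4 4 2]
Step 11: demand=4,sold=2 ship[1->2]=2 ship[0->1]=2 prod=2 -> [4 4 2]
Step 12: demand=4,sold=2 ship[1->2]=2 ship[0->1]=2 prod=2 -> [4 4 2]
First stockout at step 5

5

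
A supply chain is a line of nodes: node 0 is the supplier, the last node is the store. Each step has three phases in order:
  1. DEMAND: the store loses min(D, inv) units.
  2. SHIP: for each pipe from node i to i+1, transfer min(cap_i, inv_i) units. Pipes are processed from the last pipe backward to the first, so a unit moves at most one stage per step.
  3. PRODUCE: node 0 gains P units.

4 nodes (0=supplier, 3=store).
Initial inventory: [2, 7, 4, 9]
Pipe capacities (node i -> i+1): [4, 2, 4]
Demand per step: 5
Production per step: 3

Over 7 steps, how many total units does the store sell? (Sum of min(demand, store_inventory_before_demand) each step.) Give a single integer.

Step 1: sold=5 (running total=5) -> [3 7 2 8]
Step 2: sold=5 (running total=10) -> [3 8 2 5]
Step 3: sold=5 (running total=15) -> [3 9 2 2]
Step 4: sold=2 (running total=17) -> [3 10 2 2]
Step 5: sold=2 (running total=19) -> [3 11 2 2]
Step 6: sold=2 (running total=21) -> [3 12 2 2]
Step 7: sold=2 (running total=23) -> [3 13 2 2]

Answer: 23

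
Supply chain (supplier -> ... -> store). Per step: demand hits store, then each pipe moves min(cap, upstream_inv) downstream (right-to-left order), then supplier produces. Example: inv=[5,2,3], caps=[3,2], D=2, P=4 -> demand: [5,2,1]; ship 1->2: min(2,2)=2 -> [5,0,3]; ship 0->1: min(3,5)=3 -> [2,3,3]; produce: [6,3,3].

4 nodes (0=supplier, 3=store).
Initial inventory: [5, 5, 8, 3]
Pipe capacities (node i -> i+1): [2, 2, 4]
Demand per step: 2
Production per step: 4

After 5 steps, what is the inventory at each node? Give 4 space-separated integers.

Step 1: demand=2,sold=2 ship[2->3]=4 ship[1->2]=2 ship[0->1]=2 prod=4 -> inv=[7 5 6 5]
Step 2: demand=2,sold=2 ship[2->3]=4 ship[1->2]=2 ship[0->1]=2 prod=4 -> inv=[9 5 4 7]
Step 3: demand=2,sold=2 ship[2->3]=4 ship[1->2]=2 ship[0->1]=2 prod=4 -> inv=[11 5 2 9]
Step 4: demand=2,sold=2 ship[2->3]=2 ship[1->2]=2 ship[0->1]=2 prod=4 -> inv=[13 5 2 9]
Step 5: demand=2,sold=2 ship[2->3]=2 ship[1->2]=2 ship[0->1]=2 prod=4 -> inv=[15 5 2 9]

15 5 2 9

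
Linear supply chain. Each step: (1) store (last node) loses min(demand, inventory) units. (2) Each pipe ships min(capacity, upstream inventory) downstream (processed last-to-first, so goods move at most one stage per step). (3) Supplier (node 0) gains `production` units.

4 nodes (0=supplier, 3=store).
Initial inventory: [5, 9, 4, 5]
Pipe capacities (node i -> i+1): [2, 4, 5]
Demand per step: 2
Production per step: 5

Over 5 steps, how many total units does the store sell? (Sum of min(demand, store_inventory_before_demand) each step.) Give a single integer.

Answer: 10

Derivation:
Step 1: sold=2 (running total=2) -> [8 7 4 7]
Step 2: sold=2 (running total=4) -> [11 5 4 9]
Step 3: sold=2 (running total=6) -> [14 3 4 11]
Step 4: sold=2 (running total=8) -> [17 2 3 13]
Step 5: sold=2 (running total=10) -> [20 2 2 14]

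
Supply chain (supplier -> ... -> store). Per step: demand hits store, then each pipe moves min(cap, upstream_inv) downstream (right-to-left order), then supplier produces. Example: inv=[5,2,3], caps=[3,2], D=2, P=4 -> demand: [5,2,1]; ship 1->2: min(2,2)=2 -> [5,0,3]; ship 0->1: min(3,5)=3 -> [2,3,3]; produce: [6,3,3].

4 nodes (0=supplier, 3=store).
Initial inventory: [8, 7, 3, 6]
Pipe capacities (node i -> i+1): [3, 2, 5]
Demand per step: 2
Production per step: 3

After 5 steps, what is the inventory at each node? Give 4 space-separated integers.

Step 1: demand=2,sold=2 ship[2->3]=3 ship[1->2]=2 ship[0->1]=3 prod=3 -> inv=[8 8 2 7]
Step 2: demand=2,sold=2 ship[2->3]=2 ship[1->2]=2 ship[0->1]=3 prod=3 -> inv=[8 9 2 7]
Step 3: demand=2,sold=2 ship[2->3]=2 ship[1->2]=2 ship[0->1]=3 prod=3 -> inv=[8 10 2 7]
Step 4: demand=2,sold=2 ship[2->3]=2 ship[1->2]=2 ship[0->1]=3 prod=3 -> inv=[8 11 2 7]
Step 5: demand=2,sold=2 ship[2->3]=2 ship[1->2]=2 ship[0->1]=3 prod=3 -> inv=[8 12 2 7]

8 12 2 7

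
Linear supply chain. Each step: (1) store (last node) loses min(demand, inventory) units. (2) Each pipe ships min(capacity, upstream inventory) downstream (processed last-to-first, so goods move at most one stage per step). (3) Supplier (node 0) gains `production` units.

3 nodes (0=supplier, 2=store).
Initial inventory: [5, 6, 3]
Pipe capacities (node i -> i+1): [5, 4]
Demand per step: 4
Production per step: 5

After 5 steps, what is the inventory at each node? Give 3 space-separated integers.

Step 1: demand=4,sold=3 ship[1->2]=4 ship[0->1]=5 prod=5 -> inv=[5 7 4]
Step 2: demand=4,sold=4 ship[1->2]=4 ship[0->1]=5 prod=5 -> inv=[5 8 4]
Step 3: demand=4,sold=4 ship[1->2]=4 ship[0->1]=5 prod=5 -> inv=[5 9 4]
Step 4: demand=4,sold=4 ship[1->2]=4 ship[0->1]=5 prod=5 -> inv=[5 10 4]
Step 5: demand=4,sold=4 ship[1->2]=4 ship[0->1]=5 prod=5 -> inv=[5 11 4]

5 11 4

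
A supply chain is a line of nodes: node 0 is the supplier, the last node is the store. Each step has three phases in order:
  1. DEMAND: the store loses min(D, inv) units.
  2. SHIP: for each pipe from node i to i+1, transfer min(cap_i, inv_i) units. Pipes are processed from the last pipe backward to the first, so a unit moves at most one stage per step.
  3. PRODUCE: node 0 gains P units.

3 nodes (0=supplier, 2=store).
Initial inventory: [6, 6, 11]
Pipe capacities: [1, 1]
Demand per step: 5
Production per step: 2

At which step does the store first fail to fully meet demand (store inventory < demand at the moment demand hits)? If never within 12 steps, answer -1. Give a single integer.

Step 1: demand=5,sold=5 ship[1->2]=1 ship[0->1]=1 prod=2 -> [7 6 7]
Step 2: demand=5,sold=5 ship[1->2]=1 ship[0->1]=1 prod=2 -> [8 6 3]
Step 3: demand=5,sold=3 ship[1->2]=1 ship[0->1]=1 prod=2 -> [9 6 1]
Step 4: demand=5,sold=1 ship[1->2]=1 ship[0->1]=1 prod=2 -> [10 6 1]
Step 5: demand=5,sold=1 ship[1->2]=1 ship[0->1]=1 prod=2 -> [11 6 1]
Step 6: demand=5,sold=1 ship[1->2]=1 ship[0->1]=1 prod=2 -> [12 6 1]
Step 7: demand=5,sold=1 ship[1->2]=1 ship[0->1]=1 prod=2 -> [13 6 1]
Step 8: demand=5,sold=1 ship[1->2]=1 ship[0->1]=1 prod=2 -> [14 6 1]
Step 9: demand=5,sold=1 ship[1->2]=1 ship[0->1]=1 prod=2 -> [15 6 1]
Step 10: demand=5,sold=1 ship[1->2]=1 ship[0->1]=1 prod=2 -> [16 6 1]
Step 11: demand=5,sold=1 ship[1->2]=1 ship[0->1]=1 prod=2 -> [17 6 1]
Step 12: demand=5,sold=1 ship[1->2]=1 ship[0->1]=1 prod=2 -> [18 6 1]
First stockout at step 3

3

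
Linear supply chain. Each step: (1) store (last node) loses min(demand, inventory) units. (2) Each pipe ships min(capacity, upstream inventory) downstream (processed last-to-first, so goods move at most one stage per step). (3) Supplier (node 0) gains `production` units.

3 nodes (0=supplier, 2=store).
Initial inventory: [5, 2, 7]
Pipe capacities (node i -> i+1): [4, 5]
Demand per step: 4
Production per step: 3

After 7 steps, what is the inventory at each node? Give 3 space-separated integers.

Step 1: demand=4,sold=4 ship[1->2]=2 ship[0->1]=4 prod=3 -> inv=[4 4 5]
Step 2: demand=4,sold=4 ship[1->2]=4 ship[0->1]=4 prod=3 -> inv=[3 4 5]
Step 3: demand=4,sold=4 ship[1->2]=4 ship[0->1]=3 prod=3 -> inv=[3 3 5]
Step 4: demand=4,sold=4 ship[1->2]=3 ship[0->1]=3 prod=3 -> inv=[3 3 4]
Step 5: demand=4,sold=4 ship[1->2]=3 ship[0->1]=3 prod=3 -> inv=[3 3 3]
Step 6: demand=4,sold=3 ship[1->2]=3 ship[0->1]=3 prod=3 -> inv=[3 3 3]
Step 7: demand=4,sold=3 ship[1->2]=3 ship[0->1]=3 prod=3 -> inv=[3 3 3]

3 3 3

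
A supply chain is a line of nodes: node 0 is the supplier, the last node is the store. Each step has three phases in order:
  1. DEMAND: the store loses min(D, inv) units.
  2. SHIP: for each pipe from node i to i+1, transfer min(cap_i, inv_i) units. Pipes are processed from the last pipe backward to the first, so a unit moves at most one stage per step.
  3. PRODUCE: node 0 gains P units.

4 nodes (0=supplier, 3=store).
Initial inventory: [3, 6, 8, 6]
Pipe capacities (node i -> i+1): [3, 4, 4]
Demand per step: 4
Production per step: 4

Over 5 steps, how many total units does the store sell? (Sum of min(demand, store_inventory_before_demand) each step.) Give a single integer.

Answer: 20

Derivation:
Step 1: sold=4 (running total=4) -> [4 5 8 6]
Step 2: sold=4 (running total=8) -> [5 4 8 6]
Step 3: sold=4 (running total=12) -> [6 3 8 6]
Step 4: sold=4 (running total=16) -> [7 3 7 6]
Step 5: sold=4 (running total=20) -> [8 3 6 6]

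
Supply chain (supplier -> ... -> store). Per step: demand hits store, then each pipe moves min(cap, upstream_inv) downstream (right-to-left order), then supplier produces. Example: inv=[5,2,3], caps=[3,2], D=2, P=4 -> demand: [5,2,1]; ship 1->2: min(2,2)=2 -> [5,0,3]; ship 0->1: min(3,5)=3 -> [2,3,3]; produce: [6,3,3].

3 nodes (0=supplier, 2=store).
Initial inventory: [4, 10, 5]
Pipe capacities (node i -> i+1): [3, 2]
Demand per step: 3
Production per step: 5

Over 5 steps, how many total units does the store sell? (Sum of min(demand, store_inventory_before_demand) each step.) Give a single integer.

Answer: 13

Derivation:
Step 1: sold=3 (running total=3) -> [6 11 4]
Step 2: sold=3 (running total=6) -> [8 12 3]
Step 3: sold=3 (running total=9) -> [10 13 2]
Step 4: sold=2 (running total=11) -> [12 14 2]
Step 5: sold=2 (running total=13) -> [14 15 2]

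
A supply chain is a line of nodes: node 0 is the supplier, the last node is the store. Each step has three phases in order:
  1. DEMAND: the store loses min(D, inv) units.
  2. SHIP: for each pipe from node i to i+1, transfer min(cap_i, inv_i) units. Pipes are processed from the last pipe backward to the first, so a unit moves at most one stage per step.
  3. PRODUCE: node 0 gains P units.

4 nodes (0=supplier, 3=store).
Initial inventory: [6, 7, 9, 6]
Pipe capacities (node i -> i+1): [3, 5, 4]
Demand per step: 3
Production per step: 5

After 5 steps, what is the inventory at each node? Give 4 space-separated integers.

Step 1: demand=3,sold=3 ship[2->3]=4 ship[1->2]=5 ship[0->1]=3 prod=5 -> inv=[8 5 10 7]
Step 2: demand=3,sold=3 ship[2->3]=4 ship[1->2]=5 ship[0->1]=3 prod=5 -> inv=[10 3 11 8]
Step 3: demand=3,sold=3 ship[2->3]=4 ship[1->2]=3 ship[0->1]=3 prod=5 -> inv=[12 3 10 9]
Step 4: demand=3,sold=3 ship[2->3]=4 ship[1->2]=3 ship[0->1]=3 prod=5 -> inv=[14 3 9 10]
Step 5: demand=3,sold=3 ship[2->3]=4 ship[1->2]=3 ship[0->1]=3 prod=5 -> inv=[16 3 8 11]

16 3 8 11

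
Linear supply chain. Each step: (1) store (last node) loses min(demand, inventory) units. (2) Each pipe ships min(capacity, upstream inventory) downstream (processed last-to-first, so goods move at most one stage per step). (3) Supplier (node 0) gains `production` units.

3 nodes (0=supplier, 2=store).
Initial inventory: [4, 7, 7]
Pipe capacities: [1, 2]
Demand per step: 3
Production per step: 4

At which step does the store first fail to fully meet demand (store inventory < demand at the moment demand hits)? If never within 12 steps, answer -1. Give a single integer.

Step 1: demand=3,sold=3 ship[1->2]=2 ship[0->1]=1 prod=4 -> [7 6 6]
Step 2: demand=3,sold=3 ship[1->2]=2 ship[0->1]=1 prod=4 -> [10 5 5]
Step 3: demand=3,sold=3 ship[1->2]=2 ship[0->1]=1 prod=4 -> [13 4 4]
Step 4: demand=3,sold=3 ship[1->2]=2 ship[0->1]=1 prod=4 -> [16 3 3]
Step 5: demand=3,sold=3 ship[1->2]=2 ship[0->1]=1 prod=4 -> [19 2 2]
Step 6: demand=3,sold=2 ship[1->2]=2 ship[0->1]=1 prod=4 -> [22 1 2]
Step 7: demand=3,sold=2 ship[1->2]=1 ship[0->1]=1 prod=4 -> [25 1 1]
Step 8: demand=3,sold=1 ship[1->2]=1 ship[0->1]=1 prod=4 -> [28 1 1]
Step 9: demand=3,sold=1 ship[1->2]=1 ship[0->1]=1 prod=4 -> [31 1 1]
Step 10: demand=3,sold=1 ship[1->2]=1 ship[0->1]=1 prod=4 -> [34 1 1]
Step 11: demand=3,sold=1 ship[1->2]=1 ship[0->1]=1 prod=4 -> [37 1 1]
Step 12: demand=3,sold=1 ship[1->2]=1 ship[0->1]=1 prod=4 -> [40 1 1]
First stockout at step 6

6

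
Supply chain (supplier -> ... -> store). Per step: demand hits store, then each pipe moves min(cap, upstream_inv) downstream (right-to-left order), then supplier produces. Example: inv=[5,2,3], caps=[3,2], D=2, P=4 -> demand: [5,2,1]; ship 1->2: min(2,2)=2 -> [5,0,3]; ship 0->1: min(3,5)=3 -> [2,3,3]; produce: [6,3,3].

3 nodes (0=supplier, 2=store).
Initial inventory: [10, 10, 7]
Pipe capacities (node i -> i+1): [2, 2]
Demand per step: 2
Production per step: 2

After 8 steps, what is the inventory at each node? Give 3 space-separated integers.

Step 1: demand=2,sold=2 ship[1->2]=2 ship[0->1]=2 prod=2 -> inv=[10 10 7]
Step 2: demand=2,sold=2 ship[1->2]=2 ship[0->1]=2 prod=2 -> inv=[10 10 7]
Step 3: demand=2,sold=2 ship[1->2]=2 ship[0->1]=2 prod=2 -> inv=[10 10 7]
Step 4: demand=2,sold=2 ship[1->2]=2 ship[0->1]=2 prod=2 -> inv=[10 10 7]
Step 5: demand=2,sold=2 ship[1->2]=2 ship[0->1]=2 prod=2 -> inv=[10 10 7]
Step 6: demand=2,sold=2 ship[1->2]=2 ship[0->1]=2 prod=2 -> inv=[10 10 7]
Step 7: demand=2,sold=2 ship[1->2]=2 ship[0->1]=2 prod=2 -> inv=[10 10 7]
Step 8: demand=2,sold=2 ship[1->2]=2 ship[0->1]=2 prod=2 -> inv=[10 10 7]

10 10 7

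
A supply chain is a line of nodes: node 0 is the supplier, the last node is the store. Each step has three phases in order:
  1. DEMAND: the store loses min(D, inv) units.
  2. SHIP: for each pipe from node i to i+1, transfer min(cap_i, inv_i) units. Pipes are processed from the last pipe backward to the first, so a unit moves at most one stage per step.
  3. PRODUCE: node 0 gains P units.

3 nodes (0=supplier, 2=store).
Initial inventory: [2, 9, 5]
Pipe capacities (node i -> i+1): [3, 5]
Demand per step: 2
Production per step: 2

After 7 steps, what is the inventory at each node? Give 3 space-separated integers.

Step 1: demand=2,sold=2 ship[1->2]=5 ship[0->1]=2 prod=2 -> inv=[2 6 8]
Step 2: demand=2,sold=2 ship[1->2]=5 ship[0->1]=2 prod=2 -> inv=[2 3 11]
Step 3: demand=2,sold=2 ship[1->2]=3 ship[0->1]=2 prod=2 -> inv=[2 2 12]
Step 4: demand=2,sold=2 ship[1->2]=2 ship[0->1]=2 prod=2 -> inv=[2 2 12]
Step 5: demand=2,sold=2 ship[1->2]=2 ship[0->1]=2 prod=2 -> inv=[2 2 12]
Step 6: demand=2,sold=2 ship[1->2]=2 ship[0->1]=2 prod=2 -> inv=[2 2 12]
Step 7: demand=2,sold=2 ship[1->2]=2 ship[0->1]=2 prod=2 -> inv=[2 2 12]

2 2 12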